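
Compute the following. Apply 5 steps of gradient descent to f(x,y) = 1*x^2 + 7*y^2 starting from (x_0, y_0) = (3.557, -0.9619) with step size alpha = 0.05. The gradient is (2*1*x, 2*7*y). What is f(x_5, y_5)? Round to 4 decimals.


Gradient descent on f(x,y) = 1*x^2 + 7*y^2.
Starting point: (3.557, -0.9619), alpha = 0.05
Step 1: grad_x = 2*1*3.557 = 7.114, grad_y = 2*7*-0.9619 = -13.4666
  x_1 = 3.557 - 0.05*7.114 = 3.2013
  y_1 = -0.9619 - 0.05*-13.4666 = -0.2886
Step 2: grad_x = 2*1*3.2013 = 6.4026, grad_y = 2*7*-0.2886 = -4.04
  x_2 = 3.2013 - 0.05*6.4026 = 2.8812
  y_2 = -0.2886 - 0.05*-4.04 = -0.0866
Step 3: grad_x = 2*1*2.8812 = 5.7623, grad_y = 2*7*-0.0866 = -1.212
  x_3 = 2.8812 - 0.05*5.7623 = 2.5931
  y_3 = -0.0866 - 0.05*-1.212 = -0.026
Step 4: grad_x = 2*1*2.5931 = 5.1861, grad_y = 2*7*-0.026 = -0.3636
  x_4 = 2.5931 - 0.05*5.1861 = 2.3337
  y_4 = -0.026 - 0.05*-0.3636 = -0.0078
Step 5: grad_x = 2*1*2.3337 = 4.6675, grad_y = 2*7*-0.0078 = -0.1091
  x_5 = 2.3337 - 0.05*4.6675 = 2.1004
  y_5 = -0.0078 - 0.05*-0.1091 = -0.0023
f(2.1004, -0.0023) = 1*2.1004^2 + 7*(-0.0023)^2 = 4.4116


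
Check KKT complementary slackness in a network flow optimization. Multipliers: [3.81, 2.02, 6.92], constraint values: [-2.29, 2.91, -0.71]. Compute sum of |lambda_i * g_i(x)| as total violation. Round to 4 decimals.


KKT complementary slackness check:
lambda_1 * g_1 = 3.81 * -2.29 = -8.7249
lambda_2 * g_2 = 2.02 * 2.91 = 5.8782
lambda_3 * g_3 = 6.92 * -0.71 = -4.9132
Total violation = 8.7249 + 5.8782 + 4.9132 = 19.5163


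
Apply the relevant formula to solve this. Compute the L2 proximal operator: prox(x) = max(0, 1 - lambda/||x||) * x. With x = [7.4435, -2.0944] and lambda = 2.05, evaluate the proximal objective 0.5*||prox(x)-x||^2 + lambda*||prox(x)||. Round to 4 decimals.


Step 1: Compute ||x||.
||x|| = 7.7325
Step 2: Compute scaling factor.
scale = max(0, 1 - 2.05/7.7325) = 0.7349
Step 3: prox(x) = [5.4701, -1.5391]
||prox(x)|| = 5.6825
Step 4: Proximal objective.
0.5*||prox-x||^2 = 2.1013
lambda*||prox|| = 11.6491
Total = 13.7505


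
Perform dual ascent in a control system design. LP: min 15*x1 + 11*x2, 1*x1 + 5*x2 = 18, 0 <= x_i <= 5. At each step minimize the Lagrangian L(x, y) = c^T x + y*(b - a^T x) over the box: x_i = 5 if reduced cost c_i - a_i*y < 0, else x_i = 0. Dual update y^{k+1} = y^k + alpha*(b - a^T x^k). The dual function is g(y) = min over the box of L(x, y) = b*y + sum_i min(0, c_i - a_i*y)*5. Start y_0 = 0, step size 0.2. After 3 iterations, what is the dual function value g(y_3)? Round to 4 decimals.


Dual ascent for LP: min 15*x1 + 11*x2, 1*x1 + 5*x2 = 18, 0 <= x_i <= 5
Step 1: y^k = 0.0, reduced costs: (15.0, 11.0)
  x^k = (0.0, 0.0), subgradient = b - a^T x = 18.0
  y^{k+1} = 0.0 + 0.2*18.0 = 3.6
Step 2: y^k = 3.6, reduced costs: (11.4, -7.0)
  x^k = (0.0, 5.0), subgradient = b - a^T x = -7.0
  y^{k+1} = 3.6 + 0.2*-7.0 = 2.2
Step 3: y^k = 2.2, reduced costs: (12.8, 0.0)
  x^k = (0.0, 0.0), subgradient = b - a^T x = 18.0
  y^{k+1} = 2.2 + 0.2*18.0 = 5.8
Dual objective at y_3 = 5.8: reduced costs (9.2, -18.0), box minimizer x = (0.0, 5.0)
g(y_3) = b*y + (c1 - a1*y)*x1 + (c2 - a2*y)*x2 = 18*5.8 + 9.2*0.0 + (-18.0)*5.0 = 104.4 + 0.0 - 90.0 = 14.4


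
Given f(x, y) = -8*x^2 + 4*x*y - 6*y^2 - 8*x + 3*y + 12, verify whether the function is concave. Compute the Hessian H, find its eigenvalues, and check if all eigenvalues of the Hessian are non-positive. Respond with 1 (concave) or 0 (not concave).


The Hessian of f(x,y) = -8*x^2 + 4*x*y - 6*y^2 - 8*x + 3*y + 12 is:
H = [[-16, 4], [4, -12]]
Trace = -16 - 12 = -28
Determinant = -16*-12 - (4)^2 = 176
Discriminant = (-28)^2 - 4*176 = 80.0
Eigenvalues: lambda_1 = -18.4721, lambda_2 = -9.5279
The function is concave.

1


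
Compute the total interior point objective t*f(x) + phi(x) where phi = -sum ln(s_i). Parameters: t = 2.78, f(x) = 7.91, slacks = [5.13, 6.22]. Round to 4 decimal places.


Step 1: Compute log-barrier.
ln values: [1.6351, 1.8278]
phi = -(1.6351 + 1.8278) = -3.4629
Step 2: Compute augmented objective.
t*f(x) = 2.78*7.91 = 21.9898
Total = 21.9898 - 3.4629 = 18.5269


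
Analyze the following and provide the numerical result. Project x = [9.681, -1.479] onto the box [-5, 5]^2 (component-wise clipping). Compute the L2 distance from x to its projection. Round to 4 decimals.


Project each component onto [-5, 5].
clip(9.681) = 5.0, clip(-1.479) = -1.479
Projection = [5.0, -1.479]
Squared diffs: [21.9118, 0.0]
Distance = sqrt(21.9118) = 4.681


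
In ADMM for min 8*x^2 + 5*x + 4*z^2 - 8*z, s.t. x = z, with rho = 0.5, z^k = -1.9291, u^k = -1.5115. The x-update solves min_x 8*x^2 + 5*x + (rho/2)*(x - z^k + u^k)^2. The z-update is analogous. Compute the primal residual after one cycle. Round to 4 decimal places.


ADMM iteration with rho = 0.5, z^k = -1.9291, u^k = -1.5115
Step 1: x-update.
Minimize 8*x^2 + 5*x + (0.5/2)*(x + 1.9291 - 1.5115)^2
FOC: (2*8 + 0.5)*x = -5 + 0.5*(-1.9291 + 1.5115)
x^{k+1} = -0.3157
Step 2: z-update.
Minimize 4*z^2 - 8*z + (0.5/2)*(-0.3157 - z - 1.5115)^2
FOC: (2*4 + 0.5)*z = 8 + 0.5*(-0.3157 - 1.5115)
z^{k+1} = 0.8337
Step 3: u-update.
u^{k+1} = -1.5115 - 0.3157 - 0.8337 = -2.6609
Step 4: Primal residual = |-0.3157 - 0.8337| = 1.1494


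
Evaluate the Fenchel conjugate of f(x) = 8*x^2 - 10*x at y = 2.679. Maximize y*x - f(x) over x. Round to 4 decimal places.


f*(y) = sup_x {y*x - a*x^2 - b*x} = sup_x {(y-b)*x - a*x^2}
FOC: (y - b) - 2a*x = 0 => x* = (y - b)/(2a)
x* = (2.679 + 10)/(2*8) = 0.7924
f*(2.679) = (y-b)^2/(4a) = (2.679 + 10)^2/(4*8)
= 160.757/32 = 5.0237


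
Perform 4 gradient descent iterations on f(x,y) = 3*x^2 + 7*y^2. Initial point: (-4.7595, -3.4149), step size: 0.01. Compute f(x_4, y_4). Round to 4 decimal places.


Gradient descent on f(x,y) = 3*x^2 + 7*y^2.
Starting point: (-4.7595, -3.4149), alpha = 0.01
Step 1: grad_x = 2*3*-4.7595 = -28.557, grad_y = 2*7*-3.4149 = -47.8086
  x_1 = -4.7595 - 0.01*-28.557 = -4.4739
  y_1 = -3.4149 - 0.01*-47.8086 = -2.9368
Step 2: grad_x = 2*3*-4.4739 = -26.8436, grad_y = 2*7*-2.9368 = -41.1154
  x_2 = -4.4739 - 0.01*-26.8436 = -4.2055
  y_2 = -2.9368 - 0.01*-41.1154 = -2.5257
Step 3: grad_x = 2*3*-4.2055 = -25.233, grad_y = 2*7*-2.5257 = -35.3592
  x_3 = -4.2055 - 0.01*-25.233 = -3.9532
  y_3 = -2.5257 - 0.01*-35.3592 = -2.1721
Step 4: grad_x = 2*3*-3.9532 = -23.719, grad_y = 2*7*-2.1721 = -30.4089
  x_4 = -3.9532 - 0.01*-23.719 = -3.716
  y_4 = -2.1721 - 0.01*-30.4089 = -1.868
f(-3.716, -1.868) = 3*(-3.716)^2 + 7*(-1.868)^2 = 65.8508


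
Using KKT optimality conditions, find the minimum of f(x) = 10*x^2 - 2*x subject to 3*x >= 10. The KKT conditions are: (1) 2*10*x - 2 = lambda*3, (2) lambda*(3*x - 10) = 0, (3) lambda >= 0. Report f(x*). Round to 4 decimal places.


Step 1: Try lambda = 0 (constraint inactive).
x_unc = 2/(2*10) = 0.1
Check: 3*0.1 = 0.3 < 10 -- violated!
Step 2: Constraint must be active: 3*x = 10
x* = 10/3 = 3.3333 (rounded; the exact value 10/3 is used below)
lambda = (2*10*(10/3) - 2)/3 = 21.5556
Step 3: Compute optimal value.
f(x*) = 10*(10/3)^2 - 2*(10/3) = 104.4444


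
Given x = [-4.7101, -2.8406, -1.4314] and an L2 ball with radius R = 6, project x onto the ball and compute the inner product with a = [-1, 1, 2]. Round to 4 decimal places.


Step 1: Compute ||x|| (intermediates to 6 decimals).
||x|| = sqrt((-4.7101)^2 + (-2.8406)^2 + (-1.4314)^2) = 5.683569
Step 2: Project.
Since ||x|| <= R, proj = x (no scaling needed).
proj(x) = [-4.7101, -2.8406, -1.4314]
Step 3: Dot product.
a^T * proj(x) = -1*(-4.7101) + 1*(-2.8406) + 2*(-1.4314) = -0.9933


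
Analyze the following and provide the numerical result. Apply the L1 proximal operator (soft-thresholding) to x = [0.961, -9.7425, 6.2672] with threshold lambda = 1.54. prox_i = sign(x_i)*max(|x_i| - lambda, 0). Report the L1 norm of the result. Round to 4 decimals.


Soft-thresholding with lambda = 1.54:
prox(0.961) = sign(0.961)*max(|0.961| - 1.54, 0) = 0.0
prox(-9.7425) = sign(-9.7425)*max(|-9.7425| - 1.54, 0) = -8.2025
prox(6.2672) = sign(6.2672)*max(|6.2672| - 1.54, 0) = 4.7272
prox(x) = [0.0, -8.2025, 4.7272]
||prox(x)||_1 = 0.0 + 8.2025 + 4.7272 = 12.9297


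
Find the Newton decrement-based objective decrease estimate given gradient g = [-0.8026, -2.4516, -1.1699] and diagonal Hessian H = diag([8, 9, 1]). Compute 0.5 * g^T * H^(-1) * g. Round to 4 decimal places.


Step 1: H is diagonal, so H^(-1) * g = [-0.1003, -0.2724, -1.1699].
Step 2: g^T H^(-1) g = sum_i g_i^2 / H_ii
  = (-0.8026)^2/8 + (-2.4516)^2/9 + (-1.1699)^2/1
  = 0.0805 + 0.6678 + 1.3687 = 2.117
Step 3: Objective decrease = 0.5 * g^T H^(-1) g = 1.0585


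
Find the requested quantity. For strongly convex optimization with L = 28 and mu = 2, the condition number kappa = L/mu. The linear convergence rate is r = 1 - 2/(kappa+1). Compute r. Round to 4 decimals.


Step 1: Compute the condition number.
kappa = L/mu = 28/2 = 14.0
Step 2: Compute the convergence rate.
r = 1 - 2/(kappa + 1) = 1 - 2*mu/(L + mu) = (L - mu)/(L + mu) = 26/30 = 0.8667


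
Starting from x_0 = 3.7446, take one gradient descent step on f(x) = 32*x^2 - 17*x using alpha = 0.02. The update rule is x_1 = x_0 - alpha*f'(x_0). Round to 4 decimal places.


We compute the gradient at x_0 and apply the update.
f'(x) = 64*x - 17
f'(3.7446) = 64*3.7446 - 17 = 222.6544
x_1 = 3.7446 - 0.02*222.6544 = -0.7085


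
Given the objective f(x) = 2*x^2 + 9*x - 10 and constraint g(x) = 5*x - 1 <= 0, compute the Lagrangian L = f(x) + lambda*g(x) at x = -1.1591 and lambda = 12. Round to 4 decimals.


Step 1: Evaluate f(x).
f(-1.1591) = 2*(-1.1591)^2 + 9*(-1.1591) - 10 = -17.7449
Step 2: Evaluate g(x).
g(-1.1591) = 5*-1.1591 - 1 = -6.7955
Step 3: Compute Lagrangian.
L = -17.7449 + 12*-6.7955 = -99.2909


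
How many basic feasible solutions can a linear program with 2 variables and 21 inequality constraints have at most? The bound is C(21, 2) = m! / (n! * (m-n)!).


Each vertex corresponds to some choice of n active constraints out of m, so the number of vertices is at most C(m, n) = m! / (n!(m-n)!).
m = 21, n = 2
Numerator: 21 * 20
Denominator: 2! = 2
C(21, 2) = 210


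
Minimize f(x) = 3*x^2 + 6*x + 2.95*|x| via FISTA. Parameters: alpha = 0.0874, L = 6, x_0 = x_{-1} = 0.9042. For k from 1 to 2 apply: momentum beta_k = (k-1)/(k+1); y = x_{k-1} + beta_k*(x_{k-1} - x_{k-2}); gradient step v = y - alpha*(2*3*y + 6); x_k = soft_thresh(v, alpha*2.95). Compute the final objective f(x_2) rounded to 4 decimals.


FISTA on f(x) = 3*x^2 + 6*x + 2.95*|x|
L = 6, alpha = 0.0874
Iteration 1: beta = 0.0, y = 0.9042 + 0.0*(0.9042 - 0.9042) = 0.9042
  grad(y) = 11.4252, v = y - alpha*grad = -0.0944
  prox(v) = soft_thresh(-0.0944, 0.2578) = 0.0
Iteration 2: beta = 0.3333, y = 0.0 + 0.3333*(0.0 - 0.9042) = -0.3014
  grad(y) = 4.1916, v = y - alpha*grad = -0.6677
  prox(v) = soft_thresh(-0.6677, 0.2578) = -0.4099
f(x_2) = 3*(-0.4099)^2 + 6*(-0.4099) + 2.95*|-0.4099| = -0.7462


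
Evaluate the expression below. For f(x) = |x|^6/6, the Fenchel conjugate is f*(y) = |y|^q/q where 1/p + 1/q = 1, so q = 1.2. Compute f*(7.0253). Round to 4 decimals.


The conjugate exponent q satisfies 1/p + 1/q = 1.
p = 6, so q = 6/(6 - 1) = 1.2
|y|^q = 7.0253^1.2 = 10.3752
f*(7.0253) = 10.3752 / 1.2 = 8.646


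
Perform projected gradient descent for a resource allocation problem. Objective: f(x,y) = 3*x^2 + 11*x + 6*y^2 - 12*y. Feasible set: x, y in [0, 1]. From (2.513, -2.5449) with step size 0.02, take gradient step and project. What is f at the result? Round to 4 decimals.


Step 1: Compute gradient at (2.513, -2.5449).
grad_x = 2*3*2.513 + 11 = 26.078
grad_y = 2*6*-2.5449 - 12 = -42.5388
Step 2: Gradient step.
x_raw = 2.513 - 0.02*26.078 = 1.9914
y_raw = -2.5449 - 0.02*-42.5388 = -1.6941
Step 3: Project onto [0, 1].
x_proj = clip(1.9914) = 1.0
y_proj = clip(-1.6941) = 0.0
Step 4: Evaluate f.
f(1.0, 0.0) = 14.0


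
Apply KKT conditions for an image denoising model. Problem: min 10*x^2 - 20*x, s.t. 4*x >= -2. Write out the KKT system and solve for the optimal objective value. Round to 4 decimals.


Step 1: Try lambda = 0 (constraint inactive).
Stationarity: 2*10*x - 20 = 0
x* = 20/(2*10) = 1.0
Check constraint: 4*1.0 = 4.0 >= -2 -- satisfied.
Step 2: Compute optimal value.
f(x*) = 10*1.0^2 - 20*1.0 = -10.0


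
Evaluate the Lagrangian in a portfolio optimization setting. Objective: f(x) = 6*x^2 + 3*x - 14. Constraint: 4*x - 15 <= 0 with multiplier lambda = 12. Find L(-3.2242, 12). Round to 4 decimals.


Step 1: Evaluate f(x).
f(-3.2242) = 6*(-3.2242)^2 + 3*(-3.2242) - 14 = 38.7002
Step 2: Evaluate g(x).
g(-3.2242) = 4*-3.2242 - 15 = -27.8968
Step 3: Compute Lagrangian.
L = 38.7002 + 12*-27.8968 = -296.0614


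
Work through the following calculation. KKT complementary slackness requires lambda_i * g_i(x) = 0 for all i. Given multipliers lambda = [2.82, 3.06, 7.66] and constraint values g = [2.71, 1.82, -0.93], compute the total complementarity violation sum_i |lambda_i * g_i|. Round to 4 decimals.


KKT complementary slackness check:
lambda_1 * g_1 = 2.82 * 2.71 = 7.6422
lambda_2 * g_2 = 3.06 * 1.82 = 5.5692
lambda_3 * g_3 = 7.66 * -0.93 = -7.1238
Total violation = 7.6422 + 5.5692 + 7.1238 = 20.3352


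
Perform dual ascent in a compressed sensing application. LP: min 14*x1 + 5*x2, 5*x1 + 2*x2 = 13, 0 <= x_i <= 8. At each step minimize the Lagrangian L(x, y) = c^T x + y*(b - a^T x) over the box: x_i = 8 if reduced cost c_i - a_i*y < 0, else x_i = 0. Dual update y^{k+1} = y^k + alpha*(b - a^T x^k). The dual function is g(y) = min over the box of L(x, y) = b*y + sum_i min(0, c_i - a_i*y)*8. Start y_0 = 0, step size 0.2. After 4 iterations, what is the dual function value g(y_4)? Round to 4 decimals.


Dual ascent for LP: min 14*x1 + 5*x2, 5*x1 + 2*x2 = 13, 0 <= x_i <= 8
Step 1: y^k = 0.0, reduced costs: (14.0, 5.0)
  x^k = (0.0, 0.0), subgradient = b - a^T x = 13.0
  y^{k+1} = 0.0 + 0.2*13.0 = 2.6
Step 2: y^k = 2.6, reduced costs: (1.0, -0.2)
  x^k = (0.0, 8.0), subgradient = b - a^T x = -3.0
  y^{k+1} = 2.6 + 0.2*-3.0 = 2.0
Step 3: y^k = 2.0, reduced costs: (4.0, 1.0)
  x^k = (0.0, 0.0), subgradient = b - a^T x = 13.0
  y^{k+1} = 2.0 + 0.2*13.0 = 4.6
Step 4: y^k = 4.6, reduced costs: (-9.0, -4.2)
  x^k = (8.0, 8.0), subgradient = b - a^T x = -43.0
  y^{k+1} = 4.6 + 0.2*-43.0 = -4.0
Dual objective at y_4 = -4.0: reduced costs (34.0, 13.0), box minimizer x = (0.0, 0.0)
g(y_4) = b*y + (c1 - a1*y)*x1 + (c2 - a2*y)*x2 = 13*(-4.0) + 34.0*0.0 + 13.0*0.0 = -52.0 + 0.0 + 0.0 = -52.0


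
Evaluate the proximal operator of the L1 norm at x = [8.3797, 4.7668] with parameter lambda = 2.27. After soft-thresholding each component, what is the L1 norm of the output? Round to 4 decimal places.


Soft-thresholding with lambda = 2.27:
prox(8.3797) = sign(8.3797)*max(|8.3797| - 2.27, 0) = 6.1097
prox(4.7668) = sign(4.7668)*max(|4.7668| - 2.27, 0) = 2.4968
prox(x) = [6.1097, 2.4968]
||prox(x)||_1 = 6.1097 + 2.4968 = 8.6065


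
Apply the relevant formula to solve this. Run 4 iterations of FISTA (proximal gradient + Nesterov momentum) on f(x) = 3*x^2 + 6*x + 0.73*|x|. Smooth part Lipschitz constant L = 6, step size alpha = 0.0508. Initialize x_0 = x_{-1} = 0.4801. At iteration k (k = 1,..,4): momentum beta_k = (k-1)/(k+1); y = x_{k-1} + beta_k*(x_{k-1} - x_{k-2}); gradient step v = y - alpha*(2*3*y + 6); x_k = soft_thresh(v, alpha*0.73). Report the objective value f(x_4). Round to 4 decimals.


FISTA on f(x) = 3*x^2 + 6*x + 0.73*|x|
L = 6, alpha = 0.0508
Iteration 1: beta = 0.0, y = 0.4801 + 0.0*(0.4801 - 0.4801) = 0.4801
  grad(y) = 8.8806, v = y - alpha*grad = 0.029
  prox(v) = soft_thresh(0.029, 0.0371) = 0.0
Iteration 2: beta = 0.3333, y = 0.0 + 0.3333*(0.0 - 0.4801) = -0.16
  grad(y) = 5.0398, v = y - alpha*grad = -0.4161
  prox(v) = soft_thresh(-0.4161, 0.0371) = -0.379
Iteration 3: beta = 0.5, y = -0.379 + 0.5*(-0.379 - 0.0) = -0.5685
  grad(y) = 2.5893, v = y - alpha*grad = -0.7
  prox(v) = soft_thresh(-0.7, 0.0371) = -0.6629
Iteration 4: beta = 0.6, y = -0.6629 + 0.6*(-0.6629 + 0.379) = -0.8333
  grad(y) = 1.0004, v = y - alpha*grad = -0.8841
  prox(v) = soft_thresh(-0.8841, 0.0371) = -0.847
f(x_4) = 3*(-0.847)^2 + 6*(-0.847) + 0.73*|-0.847| = -2.3115


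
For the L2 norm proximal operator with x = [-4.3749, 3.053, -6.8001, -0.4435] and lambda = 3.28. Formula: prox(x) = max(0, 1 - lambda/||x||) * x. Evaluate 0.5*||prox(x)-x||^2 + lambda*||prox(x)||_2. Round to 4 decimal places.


Step 1: Compute ||x||.
||x|| = 8.6544
Step 2: Compute scaling factor.
scale = max(0, 1 - 3.28/8.6544) = 0.621
Step 3: prox(x) = [-2.7168, 1.8959, -4.2229, -0.2754]
||prox(x)|| = 5.3744
Step 4: Proximal objective.
0.5*||prox-x||^2 = 5.3792
lambda*||prox|| = 17.628
Total = 23.0072


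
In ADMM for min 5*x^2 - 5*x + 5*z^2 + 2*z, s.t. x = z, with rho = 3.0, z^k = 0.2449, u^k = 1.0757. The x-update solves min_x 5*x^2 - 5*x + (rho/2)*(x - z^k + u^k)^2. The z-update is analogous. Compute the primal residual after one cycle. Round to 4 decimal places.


ADMM iteration with rho = 3.0, z^k = 0.2449, u^k = 1.0757
Step 1: x-update.
Minimize 5*x^2 - 5*x + (3.0/2)*(x - 0.2449 + 1.0757)^2
FOC: (2*5 + 3.0)*x = 5 + 3.0*(0.2449 - 1.0757)
x^{k+1} = 0.1929
Step 2: z-update.
Minimize 5*z^2 + 2*z + (3.0/2)*(0.1929 - z + 1.0757)^2
FOC: (2*5 + 3.0)*z = -2 + 3.0*(0.1929 + 1.0757)
z^{k+1} = 0.1389
Step 3: u-update.
u^{k+1} = 1.0757 + 0.1929 - 0.1389 = 1.1297
Step 4: Primal residual = |0.1929 - 0.1389| = 0.054


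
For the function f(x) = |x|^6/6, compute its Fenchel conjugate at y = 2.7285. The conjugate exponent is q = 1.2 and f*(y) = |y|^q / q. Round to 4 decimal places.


The conjugate exponent q satisfies 1/p + 1/q = 1.
p = 6, so q = 6/(6 - 1) = 1.2
|y|^q = 2.7285^1.2 = 3.3351
f*(2.7285) = 3.3351 / 1.2 = 2.7792


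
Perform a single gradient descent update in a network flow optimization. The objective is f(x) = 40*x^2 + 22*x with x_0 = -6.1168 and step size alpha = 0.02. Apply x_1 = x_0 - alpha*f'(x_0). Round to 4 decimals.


We compute the gradient at x_0 and apply the update.
f'(x) = 80*x + 22
f'(-6.1168) = 80*-6.1168 + 22 = -467.344
x_1 = -6.1168 - 0.02*-467.344 = 3.2301


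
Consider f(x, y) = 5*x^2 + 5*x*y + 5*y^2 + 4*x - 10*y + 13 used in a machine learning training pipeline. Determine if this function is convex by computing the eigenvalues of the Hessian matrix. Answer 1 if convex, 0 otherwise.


The Hessian of f(x,y) = 5*x^2 + 5*x*y + 5*y^2 + 4*x - 10*y + 13 is:
H = [[10, 5], [5, 10]]
Trace = 10 + 10 = 20
Determinant = 10*10 - (5)^2 = 75
Discriminant = (20)^2 - 4*75 = 100.0
Eigenvalues: lambda_1 = 5.0, lambda_2 = 15.0
The function is convex.

1


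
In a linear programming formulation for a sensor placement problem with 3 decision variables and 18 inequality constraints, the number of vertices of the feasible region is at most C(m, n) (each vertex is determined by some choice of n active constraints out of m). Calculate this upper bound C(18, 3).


Each vertex corresponds to some choice of n active constraints out of m, so the number of vertices is at most C(m, n) = m! / (n!(m-n)!).
m = 18, n = 3
Numerator: 18 * 17 * 16
Denominator: 3! = 6
C(18, 3) = 816


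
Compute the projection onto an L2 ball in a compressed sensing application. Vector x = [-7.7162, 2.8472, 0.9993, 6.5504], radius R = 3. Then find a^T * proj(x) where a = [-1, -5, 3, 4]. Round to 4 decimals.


Step 1: Compute ||x|| (intermediates to 6 decimals).
||x|| = sqrt((-7.7162)^2 + 2.8472^2 + 0.9993^2 + 6.5504^2) = 10.561848
Step 2: Project.
Since ||x|| > R, scale = R/||x|| = 3/10.561848 = 0.284041, proj(x) = scale * x
proj(x) = [-2.191717, 0.808722, 0.283842, 1.860582]
Step 3: Dot product.
a^T * proj(x) = -1*(-2.191717) - 5*0.808722 + 3*0.283842 + 4*1.860582 = 6.442


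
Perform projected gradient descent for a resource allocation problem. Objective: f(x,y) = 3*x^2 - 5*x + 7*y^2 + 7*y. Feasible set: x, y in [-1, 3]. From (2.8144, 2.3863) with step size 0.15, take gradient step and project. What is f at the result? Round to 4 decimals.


Step 1: Compute gradient at (2.8144, 2.3863).
grad_x = 2*3*2.8144 - 5 = 11.8864
grad_y = 2*7*2.3863 + 7 = 40.4082
Step 2: Gradient step.
x_raw = 2.8144 - 0.15*11.8864 = 1.0314
y_raw = 2.3863 - 0.15*40.4082 = -3.6749
Step 3: Project onto [-1, 3].
x_proj = clip(1.0314) = 1.0314
y_proj = clip(-3.6749) = -1.0
Step 4: Evaluate f.
f(1.0314, -1.0) = -1.9656


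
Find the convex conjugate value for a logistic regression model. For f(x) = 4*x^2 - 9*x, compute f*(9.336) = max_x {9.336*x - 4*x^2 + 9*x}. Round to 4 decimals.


f*(y) = sup_x {y*x - a*x^2 - b*x} = sup_x {(y-b)*x - a*x^2}
FOC: (y - b) - 2a*x = 0 => x* = (y - b)/(2a)
x* = (9.336 + 9)/(2*4) = 2.292
f*(9.336) = (y-b)^2/(4a) = (9.336 + 9)^2/(4*4)
= 336.2089/16 = 21.0131


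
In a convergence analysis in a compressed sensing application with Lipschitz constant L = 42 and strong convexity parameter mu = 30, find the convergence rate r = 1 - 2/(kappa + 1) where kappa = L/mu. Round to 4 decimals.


Step 1: Compute the condition number.
kappa = L/mu = 42/30 = 1.4
Step 2: Compute the convergence rate.
r = 1 - 2/(kappa + 1) = 1 - 2*mu/(L + mu) = (L - mu)/(L + mu) = 12/72 = 0.1667


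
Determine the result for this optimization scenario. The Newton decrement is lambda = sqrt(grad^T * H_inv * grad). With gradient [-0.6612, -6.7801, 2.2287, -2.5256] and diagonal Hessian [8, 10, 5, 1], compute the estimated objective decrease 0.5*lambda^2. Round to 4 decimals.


Step 1: H is diagonal, so H^(-1) * g = [-0.0827, -0.678, 0.4457, -2.5256].
Step 2: g^T H^(-1) g = sum_i g_i^2 / H_ii
  = (-0.6612)^2/8 + (-6.7801)^2/10 + (2.2287)^2/5 + (-2.5256)^2/1
  = 0.0546 + 4.597 + 0.9934 + 6.3787 = 12.0237
Step 3: Objective decrease = 0.5 * g^T H^(-1) g = 6.0118


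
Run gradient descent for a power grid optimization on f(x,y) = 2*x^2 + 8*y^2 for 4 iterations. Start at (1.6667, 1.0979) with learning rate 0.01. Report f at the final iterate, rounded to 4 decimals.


Gradient descent on f(x,y) = 2*x^2 + 8*y^2.
Starting point: (1.6667, 1.0979), alpha = 0.01
Step 1: grad_x = 2*2*1.6667 = 6.6668, grad_y = 2*8*1.0979 = 17.5664
  x_1 = 1.6667 - 0.01*6.6668 = 1.6
  y_1 = 1.0979 - 0.01*17.5664 = 0.9222
Step 2: grad_x = 2*2*1.6 = 6.4001, grad_y = 2*8*0.9222 = 14.7558
  x_2 = 1.6 - 0.01*6.4001 = 1.536
  y_2 = 0.9222 - 0.01*14.7558 = 0.7747
Step 3: grad_x = 2*2*1.536 = 6.1441, grad_y = 2*8*0.7747 = 12.3949
  x_3 = 1.536 - 0.01*6.1441 = 1.4746
  y_3 = 0.7747 - 0.01*12.3949 = 0.6507
Step 4: grad_x = 2*2*1.4746 = 5.8984, grad_y = 2*8*0.6507 = 10.4117
  x_4 = 1.4746 - 0.01*5.8984 = 1.4156
  y_4 = 0.6507 - 0.01*10.4117 = 0.5466
f(1.4156, 0.5466) = 2*1.4156^2 + 8*0.5466^2 = 6.3982


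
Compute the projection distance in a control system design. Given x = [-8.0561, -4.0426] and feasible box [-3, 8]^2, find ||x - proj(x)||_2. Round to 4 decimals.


Project each component onto [-3, 8].
clip(-8.0561) = -3.0, clip(-4.0426) = -3.0
Projection = [-3.0, -3.0]
Squared diffs: [25.5641, 1.087]
Distance = sqrt(26.6511) = 5.1625


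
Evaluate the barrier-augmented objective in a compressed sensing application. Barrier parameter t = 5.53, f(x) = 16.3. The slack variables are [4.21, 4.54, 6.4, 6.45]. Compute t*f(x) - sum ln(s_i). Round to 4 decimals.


Step 1: Compute log-barrier.
ln values: [1.4375, 1.5129, 1.8563, 1.8641]
phi = -(1.4375 + 1.5129 + 1.8563 + 1.8641) = -6.6708
Step 2: Compute augmented objective.
t*f(x) = 5.53*16.3 = 90.139
Total = 90.139 - 6.6708 = 83.4682


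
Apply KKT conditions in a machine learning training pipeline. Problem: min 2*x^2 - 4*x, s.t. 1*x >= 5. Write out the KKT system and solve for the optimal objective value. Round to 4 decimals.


Step 1: Try lambda = 0 (constraint inactive).
x_unc = 4/(2*2) = 1.0
Check: 1*1.0 = 1.0 < 5 -- violated!
Step 2: Constraint must be active: 1*x = 5
x* = 5/1 = 5.0
lambda = (2*2*5.0 - 4)/1 = 16.0
Step 3: Compute optimal value.
f(x*) = 2*5.0^2 - 4*5.0 = 30.0


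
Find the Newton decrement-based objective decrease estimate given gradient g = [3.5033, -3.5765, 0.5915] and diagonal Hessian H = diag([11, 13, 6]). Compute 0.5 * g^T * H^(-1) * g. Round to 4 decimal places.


Step 1: H is diagonal, so H^(-1) * g = [0.3185, -0.2751, 0.0986].
Step 2: g^T H^(-1) g = sum_i g_i^2 / H_ii
  = (3.5033)^2/11 + (-3.5765)^2/13 + (0.5915)^2/6
  = 1.1157 + 0.984 + 0.0583 = 2.158
Step 3: Objective decrease = 0.5 * g^T H^(-1) g = 1.079


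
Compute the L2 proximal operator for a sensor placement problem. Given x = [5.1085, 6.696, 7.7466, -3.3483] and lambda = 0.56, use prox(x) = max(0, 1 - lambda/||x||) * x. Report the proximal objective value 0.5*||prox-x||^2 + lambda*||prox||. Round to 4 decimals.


Step 1: Compute ||x||.
||x|| = 11.9228
Step 2: Compute scaling factor.
scale = max(0, 1 - 0.56/11.9228) = 0.953
Step 3: prox(x) = [4.8686, 6.3815, 7.3828, -3.191]
||prox(x)|| = 11.3628
Step 4: Proximal objective.
0.5*||prox-x||^2 = 0.1568
lambda*||prox|| = 6.3632
Total = 6.52


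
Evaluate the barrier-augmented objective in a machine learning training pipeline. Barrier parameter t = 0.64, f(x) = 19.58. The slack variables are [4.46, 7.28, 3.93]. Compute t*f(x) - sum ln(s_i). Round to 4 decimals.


Step 1: Compute log-barrier.
ln values: [1.4951, 1.9851, 1.3686]
phi = -(1.4951 + 1.9851 + 1.3686) = -4.8489
Step 2: Compute augmented objective.
t*f(x) = 0.64*19.58 = 12.5312
Total = 12.5312 - 4.8489 = 7.6823


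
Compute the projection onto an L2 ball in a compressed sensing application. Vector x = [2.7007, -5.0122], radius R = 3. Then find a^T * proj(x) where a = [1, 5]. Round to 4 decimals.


Step 1: Compute ||x|| (intermediates to 6 decimals).
||x|| = sqrt(2.7007^2 + (-5.0122)^2) = 5.693499
Step 2: Project.
Since ||x|| > R, scale = R/||x|| = 3/5.693499 = 0.526917, proj(x) = scale * x
proj(x) = [1.423045, -2.641013]
Step 3: Dot product.
a^T * proj(x) = 1*1.423045 + 5*(-2.641013) = -11.782


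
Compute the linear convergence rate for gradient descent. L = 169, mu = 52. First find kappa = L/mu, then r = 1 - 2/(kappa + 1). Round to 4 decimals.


Step 1: Compute the condition number.
kappa = L/mu = 169/52 = 3.25
Step 2: Compute the convergence rate.
r = 1 - 2/(kappa + 1) = 1 - 2*mu/(L + mu) = (L - mu)/(L + mu) = 117/221 = 0.5294


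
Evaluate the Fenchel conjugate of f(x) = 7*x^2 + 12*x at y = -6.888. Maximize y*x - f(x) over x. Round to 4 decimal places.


f*(y) = sup_x {y*x - a*x^2 - b*x} = sup_x {(y-b)*x - a*x^2}
FOC: (y - b) - 2a*x = 0 => x* = (y - b)/(2a)
x* = (-6.888 - 12)/(2*7) = -1.3491
f*(-6.888) = (y-b)^2/(4a) = (-6.888 - 12)^2/(4*7)
= 356.7565/28 = 12.7413


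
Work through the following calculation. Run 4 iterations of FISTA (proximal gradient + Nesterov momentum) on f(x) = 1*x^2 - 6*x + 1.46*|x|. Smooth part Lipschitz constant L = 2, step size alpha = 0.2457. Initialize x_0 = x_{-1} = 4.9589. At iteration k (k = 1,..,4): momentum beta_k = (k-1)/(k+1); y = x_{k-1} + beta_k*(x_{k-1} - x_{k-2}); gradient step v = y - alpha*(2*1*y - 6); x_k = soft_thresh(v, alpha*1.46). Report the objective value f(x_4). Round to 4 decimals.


FISTA on f(x) = 1*x^2 - 6*x + 1.46*|x|
L = 2, alpha = 0.2457
Iteration 1: beta = 0.0, y = 4.9589 + 0.0*(4.9589 - 4.9589) = 4.9589
  grad(y) = 3.9178, v = y - alpha*grad = 3.9963
  prox(v) = soft_thresh(3.9963, 0.3587) = 3.6376
Iteration 2: beta = 0.3333, y = 3.6376 + 0.3333*(3.6376 - 4.9589) = 3.1971
  grad(y) = 0.3943, v = y - alpha*grad = 3.1003
  prox(v) = soft_thresh(3.1003, 0.3587) = 2.7415
Iteration 3: beta = 0.5, y = 2.7415 + 0.5*(2.7415 - 3.6376) = 2.2935
  grad(y) = -1.413, v = y - alpha*grad = 2.6407
  prox(v) = soft_thresh(2.6407, 0.3587) = 2.282
Iteration 4: beta = 0.6, y = 2.282 + 0.6*(2.282 - 2.7415) = 2.0062
  grad(y) = -1.9876, v = y - alpha*grad = 2.4946
  prox(v) = soft_thresh(2.4946, 0.3587) = 2.1358
f(x_4) = 1*2.1358^2 - 6*2.1358 + 1.46*|2.1358| = -5.1349


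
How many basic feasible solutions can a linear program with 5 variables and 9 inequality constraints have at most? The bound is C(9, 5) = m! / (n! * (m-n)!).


Each vertex corresponds to some choice of n active constraints out of m, so the number of vertices is at most C(m, n) = m! / (n!(m-n)!).
m = 9, n = 5
Numerator: 9 * 8 * 7 * 6 * 5
Denominator: 5! = 120
C(9, 5) = 126


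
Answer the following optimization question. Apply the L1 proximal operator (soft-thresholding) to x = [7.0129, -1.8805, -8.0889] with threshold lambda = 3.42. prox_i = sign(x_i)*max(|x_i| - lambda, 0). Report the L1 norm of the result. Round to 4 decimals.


Soft-thresholding with lambda = 3.42:
prox(7.0129) = sign(7.0129)*max(|7.0129| - 3.42, 0) = 3.5929
prox(-1.8805) = sign(-1.8805)*max(|-1.8805| - 3.42, 0) = 0.0
prox(-8.0889) = sign(-8.0889)*max(|-8.0889| - 3.42, 0) = -4.6689
prox(x) = [3.5929, 0.0, -4.6689]
||prox(x)||_1 = 3.5929 + 0.0 + 4.6689 = 8.2618


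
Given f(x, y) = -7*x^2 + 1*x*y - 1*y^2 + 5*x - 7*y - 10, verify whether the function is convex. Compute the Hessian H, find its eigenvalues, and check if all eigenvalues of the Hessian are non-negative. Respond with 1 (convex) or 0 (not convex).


The Hessian of f(x,y) = -7*x^2 + 1*x*y - 1*y^2 + 5*x - 7*y - 10 is:
H = [[-14, 1], [1, -2]]
Trace = -14 - 2 = -16
Determinant = -14*-2 - (1)^2 = 27
Discriminant = (-16)^2 - 4*27 = 148.0
Eigenvalues: lambda_1 = -14.0828, lambda_2 = -1.9172
The function is not convex.

0


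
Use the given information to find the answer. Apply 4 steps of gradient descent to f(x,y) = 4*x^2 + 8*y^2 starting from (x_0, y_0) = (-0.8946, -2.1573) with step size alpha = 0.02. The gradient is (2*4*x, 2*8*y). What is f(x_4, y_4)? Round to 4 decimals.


Gradient descent on f(x,y) = 4*x^2 + 8*y^2.
Starting point: (-0.8946, -2.1573), alpha = 0.02
Step 1: grad_x = 2*4*-0.8946 = -7.1568, grad_y = 2*8*-2.1573 = -34.5168
  x_1 = -0.8946 - 0.02*-7.1568 = -0.7515
  y_1 = -2.1573 - 0.02*-34.5168 = -1.467
Step 2: grad_x = 2*4*-0.7515 = -6.0117, grad_y = 2*8*-1.467 = -23.4714
  x_2 = -0.7515 - 0.02*-6.0117 = -0.6312
  y_2 = -1.467 - 0.02*-23.4714 = -0.9975
Step 3: grad_x = 2*4*-0.6312 = -5.0498, grad_y = 2*8*-0.9975 = -15.9606
  x_3 = -0.6312 - 0.02*-5.0498 = -0.5302
  y_3 = -0.9975 - 0.02*-15.9606 = -0.6783
Step 4: grad_x = 2*4*-0.5302 = -4.2419, grad_y = 2*8*-0.6783 = -10.8532
  x_4 = -0.5302 - 0.02*-4.2419 = -0.4454
  y_4 = -0.6783 - 0.02*-10.8532 = -0.4613
f(-0.4454, -0.4613) = 4*(-0.4454)^2 + 8*(-0.4613)^2 = 2.4956


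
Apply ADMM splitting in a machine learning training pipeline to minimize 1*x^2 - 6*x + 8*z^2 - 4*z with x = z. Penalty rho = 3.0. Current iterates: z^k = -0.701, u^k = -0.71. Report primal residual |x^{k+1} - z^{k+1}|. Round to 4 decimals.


ADMM iteration with rho = 3.0, z^k = -0.701, u^k = -0.71
Step 1: x-update.
Minimize 1*x^2 - 6*x + (3.0/2)*(x + 0.701 - 0.71)^2
FOC: (2*1 + 3.0)*x = 6 + 3.0*(-0.701 + 0.71)
x^{k+1} = 1.2054
Step 2: z-update.
Minimize 8*z^2 - 4*z + (3.0/2)*(1.2054 - z - 0.71)^2
FOC: (2*8 + 3.0)*z = 4 + 3.0*(1.2054 - 0.71)
z^{k+1} = 0.2887
Step 3: u-update.
u^{k+1} = -0.71 + 1.2054 - 0.2887 = 0.2067
Step 4: Primal residual = |1.2054 - 0.2887| = 0.9167


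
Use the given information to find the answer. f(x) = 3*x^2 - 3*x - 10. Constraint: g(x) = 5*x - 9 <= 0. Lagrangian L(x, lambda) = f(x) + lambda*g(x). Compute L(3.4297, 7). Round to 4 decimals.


Step 1: Evaluate f(x).
f(3.4297) = 3*3.4297^2 - 3*3.4297 - 10 = 14.9994
Step 2: Evaluate g(x).
g(3.4297) = 5*3.4297 - 9 = 8.1485
Step 3: Compute Lagrangian.
L = 14.9994 + 7*8.1485 = 72.0389


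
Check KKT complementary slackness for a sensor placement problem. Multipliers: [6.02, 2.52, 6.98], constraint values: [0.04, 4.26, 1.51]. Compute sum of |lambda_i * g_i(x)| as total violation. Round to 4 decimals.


KKT complementary slackness check:
lambda_1 * g_1 = 6.02 * 0.04 = 0.2408
lambda_2 * g_2 = 2.52 * 4.26 = 10.7352
lambda_3 * g_3 = 6.98 * 1.51 = 10.5398
Total violation = 0.2408 + 10.7352 + 10.5398 = 21.5158


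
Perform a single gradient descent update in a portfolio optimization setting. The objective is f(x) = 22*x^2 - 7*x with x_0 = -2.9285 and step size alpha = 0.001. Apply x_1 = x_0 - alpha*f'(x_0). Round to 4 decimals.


We compute the gradient at x_0 and apply the update.
f'(x) = 44*x - 7
f'(-2.9285) = 44*-2.9285 - 7 = -135.854
x_1 = -2.9285 - 0.001*-135.854 = -2.7926


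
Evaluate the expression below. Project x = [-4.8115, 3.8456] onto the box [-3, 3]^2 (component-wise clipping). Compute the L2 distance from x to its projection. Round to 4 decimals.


Project each component onto [-3, 3].
clip(-4.8115) = -3.0, clip(3.8456) = 3.0
Projection = [-3.0, 3.0]
Squared diffs: [3.2815, 0.715]
Distance = sqrt(3.9965) = 1.9991


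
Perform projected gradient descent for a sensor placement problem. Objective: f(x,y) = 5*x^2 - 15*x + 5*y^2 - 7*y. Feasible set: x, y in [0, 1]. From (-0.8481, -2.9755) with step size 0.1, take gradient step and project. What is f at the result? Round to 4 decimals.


Step 1: Compute gradient at (-0.8481, -2.9755).
grad_x = 2*5*-0.8481 - 15 = -23.481
grad_y = 2*5*-2.9755 - 7 = -36.755
Step 2: Gradient step.
x_raw = -0.8481 - 0.1*-23.481 = 1.5
y_raw = -2.9755 - 0.1*-36.755 = 0.7
Step 3: Project onto [0, 1].
x_proj = clip(1.5) = 1.0
y_proj = clip(0.7) = 0.7
Step 4: Evaluate f.
f(1.0, 0.7) = -12.45


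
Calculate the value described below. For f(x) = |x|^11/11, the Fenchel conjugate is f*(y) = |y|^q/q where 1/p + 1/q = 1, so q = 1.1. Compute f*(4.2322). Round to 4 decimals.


The conjugate exponent q satisfies 1/p + 1/q = 1.
p = 11, so q = 11/(11 - 1) = 1.1
|y|^q = 4.2322^1.1 = 4.889
f*(4.2322) = 4.889 / 1.1 = 4.4446


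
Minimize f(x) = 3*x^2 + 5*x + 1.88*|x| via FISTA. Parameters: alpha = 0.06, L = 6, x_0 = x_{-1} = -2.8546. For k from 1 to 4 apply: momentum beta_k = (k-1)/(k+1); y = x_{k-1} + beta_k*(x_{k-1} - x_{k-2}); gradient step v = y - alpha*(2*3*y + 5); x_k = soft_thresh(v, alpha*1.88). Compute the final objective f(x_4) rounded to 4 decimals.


FISTA on f(x) = 3*x^2 + 5*x + 1.88*|x|
L = 6, alpha = 0.06
Iteration 1: beta = 0.0, y = -2.8546 + 0.0*(-2.8546 + 2.8546) = -2.8546
  grad(y) = -12.1276, v = y - alpha*grad = -2.1269
  prox(v) = soft_thresh(-2.1269, 0.1128) = -2.0141
Iteration 2: beta = 0.3333, y = -2.0141 + 0.3333*(-2.0141 + 2.8546) = -1.734
  grad(y) = -5.404, v = y - alpha*grad = -1.4098
  prox(v) = soft_thresh(-1.4098, 0.1128) = -1.297
Iteration 3: beta = 0.5, y = -1.297 + 0.5*(-1.297 + 2.0141) = -0.9384
  grad(y) = -0.6302, v = y - alpha*grad = -0.9006
  prox(v) = soft_thresh(-0.9006, 0.1128) = -0.7878
Iteration 4: beta = 0.6, y = -0.7878 + 0.6*(-0.7878 + 1.297) = -0.4822
  grad(y) = 2.1066, v = y - alpha*grad = -0.6086
  prox(v) = soft_thresh(-0.6086, 0.1128) = -0.4958
f(x_4) = 3*(-0.4958)^2 + 5*(-0.4958) + 1.88*|-0.4958| = -0.8094


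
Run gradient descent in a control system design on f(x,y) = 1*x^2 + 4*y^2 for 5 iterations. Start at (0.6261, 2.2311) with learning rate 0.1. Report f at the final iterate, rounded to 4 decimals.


Gradient descent on f(x,y) = 1*x^2 + 4*y^2.
Starting point: (0.6261, 2.2311), alpha = 0.1
Step 1: grad_x = 2*1*0.6261 = 1.2522, grad_y = 2*4*2.2311 = 17.8488
  x_1 = 0.6261 - 0.1*1.2522 = 0.5009
  y_1 = 2.2311 - 0.1*17.8488 = 0.4462
Step 2: grad_x = 2*1*0.5009 = 1.0018, grad_y = 2*4*0.4462 = 3.5698
  x_2 = 0.5009 - 0.1*1.0018 = 0.4007
  y_2 = 0.4462 - 0.1*3.5698 = 0.0892
Step 3: grad_x = 2*1*0.4007 = 0.8014, grad_y = 2*4*0.0892 = 0.714
  x_3 = 0.4007 - 0.1*0.8014 = 0.3206
  y_3 = 0.0892 - 0.1*0.714 = 0.0178
Step 4: grad_x = 2*1*0.3206 = 0.6411, grad_y = 2*4*0.0178 = 0.1428
  x_4 = 0.3206 - 0.1*0.6411 = 0.2565
  y_4 = 0.0178 - 0.1*0.1428 = 0.0036
Step 5: grad_x = 2*1*0.2565 = 0.5129, grad_y = 2*4*0.0036 = 0.0286
  x_5 = 0.2565 - 0.1*0.5129 = 0.2052
  y_5 = 0.0036 - 0.1*0.0286 = 0.0007
f(0.2052, 0.0007) = 1*0.2052^2 + 4*0.0007^2 = 0.0421


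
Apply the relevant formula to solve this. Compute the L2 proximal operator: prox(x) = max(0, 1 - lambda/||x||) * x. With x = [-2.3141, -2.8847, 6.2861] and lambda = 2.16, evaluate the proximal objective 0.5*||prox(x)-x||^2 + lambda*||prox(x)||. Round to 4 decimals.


Step 1: Compute ||x||.
||x|| = 7.2933
Step 2: Compute scaling factor.
scale = max(0, 1 - 2.16/7.2933) = 0.7038
Step 3: prox(x) = [-1.6287, -2.0304, 4.4244]
||prox(x)|| = 5.1333
Step 4: Proximal objective.
0.5*||prox-x||^2 = 2.3328
lambda*||prox|| = 11.0879
Total = 13.4206


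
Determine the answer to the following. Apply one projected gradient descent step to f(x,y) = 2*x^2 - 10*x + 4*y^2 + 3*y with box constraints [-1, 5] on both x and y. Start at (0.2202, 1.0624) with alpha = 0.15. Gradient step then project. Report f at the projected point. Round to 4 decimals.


Step 1: Compute gradient at (0.2202, 1.0624).
grad_x = 2*2*0.2202 - 10 = -9.1192
grad_y = 2*4*1.0624 + 3 = 11.4992
Step 2: Gradient step.
x_raw = 0.2202 - 0.15*-9.1192 = 1.5881
y_raw = 1.0624 - 0.15*11.4992 = -0.6625
Step 3: Project onto [-1, 5].
x_proj = clip(1.5881) = 1.5881
y_proj = clip(-0.6625) = -0.6625
Step 4: Evaluate f.
f(1.5881, -0.6625) = -11.0687


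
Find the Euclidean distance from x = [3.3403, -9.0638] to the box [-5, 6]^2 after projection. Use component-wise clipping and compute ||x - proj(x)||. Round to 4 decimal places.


Project each component onto [-5, 6].
clip(3.3403) = 3.3403, clip(-9.0638) = -5.0
Projection = [3.3403, -5.0]
Squared diffs: [0.0, 16.5145]
Distance = sqrt(16.5145) = 4.0638


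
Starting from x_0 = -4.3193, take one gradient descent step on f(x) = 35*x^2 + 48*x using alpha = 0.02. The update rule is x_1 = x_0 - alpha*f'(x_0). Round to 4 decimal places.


We compute the gradient at x_0 and apply the update.
f'(x) = 70*x + 48
f'(-4.3193) = 70*-4.3193 + 48 = -254.351
x_1 = -4.3193 - 0.02*-254.351 = 0.7677


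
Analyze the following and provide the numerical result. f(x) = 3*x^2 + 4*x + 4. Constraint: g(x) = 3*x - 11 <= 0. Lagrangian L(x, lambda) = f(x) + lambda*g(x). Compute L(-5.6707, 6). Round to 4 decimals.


Step 1: Evaluate f(x).
f(-5.6707) = 3*(-5.6707)^2 + 4*(-5.6707) + 4 = 77.7877
Step 2: Evaluate g(x).
g(-5.6707) = 3*-5.6707 - 11 = -28.0121
Step 3: Compute Lagrangian.
L = 77.7877 + 6*-28.0121 = -90.2849


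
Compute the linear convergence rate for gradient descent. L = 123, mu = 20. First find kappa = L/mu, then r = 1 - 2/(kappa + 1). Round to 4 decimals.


Step 1: Compute the condition number.
kappa = L/mu = 123/20 = 6.15
Step 2: Compute the convergence rate.
r = 1 - 2/(kappa + 1) = 1 - 2*mu/(L + mu) = (L - mu)/(L + mu) = 103/143 = 0.7203


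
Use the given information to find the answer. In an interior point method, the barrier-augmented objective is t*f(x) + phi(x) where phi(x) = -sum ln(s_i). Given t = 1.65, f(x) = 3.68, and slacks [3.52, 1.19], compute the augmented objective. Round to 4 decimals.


Step 1: Compute log-barrier.
ln values: [1.2585, 0.174]
phi = -(1.2585 + 0.174) = -1.4324
Step 2: Compute augmented objective.
t*f(x) = 1.65*3.68 = 6.072
Total = 6.072 - 1.4324 = 4.6396


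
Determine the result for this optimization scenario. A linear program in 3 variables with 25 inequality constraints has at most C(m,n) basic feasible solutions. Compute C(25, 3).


Each vertex corresponds to some choice of n active constraints out of m, so the number of vertices is at most C(m, n) = m! / (n!(m-n)!).
m = 25, n = 3
Numerator: 25 * 24 * 23
Denominator: 3! = 6
C(25, 3) = 2300


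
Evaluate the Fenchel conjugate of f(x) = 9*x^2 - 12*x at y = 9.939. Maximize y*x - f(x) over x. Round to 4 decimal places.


f*(y) = sup_x {y*x - a*x^2 - b*x} = sup_x {(y-b)*x - a*x^2}
FOC: (y - b) - 2a*x = 0 => x* = (y - b)/(2a)
x* = (9.939 + 12)/(2*9) = 1.2188
f*(9.939) = (y-b)^2/(4a) = (9.939 + 12)^2/(4*9)
= 481.3197/36 = 13.37


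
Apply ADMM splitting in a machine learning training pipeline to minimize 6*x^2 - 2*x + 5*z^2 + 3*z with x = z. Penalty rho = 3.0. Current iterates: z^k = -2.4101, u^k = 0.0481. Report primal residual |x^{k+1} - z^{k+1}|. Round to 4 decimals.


ADMM iteration with rho = 3.0, z^k = -2.4101, u^k = 0.0481
Step 1: x-update.
Minimize 6*x^2 - 2*x + (3.0/2)*(x + 2.4101 + 0.0481)^2
FOC: (2*6 + 3.0)*x = 2 + 3.0*(-2.4101 - 0.0481)
x^{k+1} = -0.3583
Step 2: z-update.
Minimize 5*z^2 + 3*z + (3.0/2)*(-0.3583 - z + 0.0481)^2
FOC: (2*5 + 3.0)*z = -3 + 3.0*(-0.3583 + 0.0481)
z^{k+1} = -0.3024
Step 3: u-update.
u^{k+1} = 0.0481 - 0.3583 + 0.3024 = -0.0079
Step 4: Primal residual = |-0.3583 + 0.3024| = 0.056
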